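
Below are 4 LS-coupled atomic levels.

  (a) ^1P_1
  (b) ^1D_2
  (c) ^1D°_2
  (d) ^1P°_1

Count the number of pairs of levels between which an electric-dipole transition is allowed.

4

(a)–(b): forbidden (parity).
(a)–(c): allowed.
(a)–(d): allowed.
(b)–(c): allowed.
(b)–(d): allowed.
(c)–(d): forbidden (parity).
Allowed pairs: 4 of 6.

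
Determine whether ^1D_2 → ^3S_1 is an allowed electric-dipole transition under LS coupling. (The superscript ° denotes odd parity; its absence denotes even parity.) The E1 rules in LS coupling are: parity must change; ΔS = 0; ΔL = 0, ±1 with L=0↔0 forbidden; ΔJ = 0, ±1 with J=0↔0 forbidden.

forbidden

Parity must change: even → even — ✗.
ΔS = 0: S: 0 → 1 — ✗.
ΔL = 0, ±1 (not L=0↔0): L: 2 → 0, ΔL = -2 — ✗.
ΔJ = 0, ±1 (not J=0↔0): J: 2 → 1, ΔJ = -1 — ✓.
Rule(s) violated: parity, ΔS, ΔL.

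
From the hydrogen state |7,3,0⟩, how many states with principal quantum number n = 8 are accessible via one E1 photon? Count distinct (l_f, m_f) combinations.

E1 requires Δl = ±1, so l_f ∈ {2, 4}; with 0 ≤ l_f ≤ n_f−1 = 7, the allowed l_f values are {2, 4}.
For l_f = 2: m_f ∈ {m_i−1, m_i, m_i+1} ∩ [−2, 2] = {-1, 0, 1} → 3 states.
For l_f = 4: m_f ∈ {m_i−1, m_i, m_i+1} ∩ [−4, 4] = {-1, 0, 1} → 3 states.
Total: 6.

6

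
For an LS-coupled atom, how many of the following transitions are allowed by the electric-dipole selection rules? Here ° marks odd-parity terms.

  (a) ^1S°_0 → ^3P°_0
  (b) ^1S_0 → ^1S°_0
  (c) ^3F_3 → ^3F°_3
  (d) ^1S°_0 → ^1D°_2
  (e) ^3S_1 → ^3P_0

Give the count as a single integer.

(a) forbidden (parity, ΔS, ΔJ fail)
(b) forbidden (ΔL, ΔJ fail)
(c) allowed
(d) forbidden (parity, ΔL, ΔJ fail)
(e) forbidden (parity fails)
Total allowed: 1 of 5.

1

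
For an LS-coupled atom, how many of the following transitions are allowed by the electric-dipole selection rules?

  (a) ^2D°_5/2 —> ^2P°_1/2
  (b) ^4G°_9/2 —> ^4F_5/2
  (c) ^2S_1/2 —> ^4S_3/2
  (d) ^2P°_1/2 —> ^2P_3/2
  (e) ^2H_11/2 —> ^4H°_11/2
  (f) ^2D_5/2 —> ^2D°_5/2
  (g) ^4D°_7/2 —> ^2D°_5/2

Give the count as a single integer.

(a) forbidden (parity, ΔJ fail)
(b) forbidden (ΔJ fails)
(c) forbidden (parity, ΔS, ΔL fail)
(d) allowed
(e) forbidden (ΔS fails)
(f) allowed
(g) forbidden (parity, ΔS fail)
Total allowed: 2 of 7.

2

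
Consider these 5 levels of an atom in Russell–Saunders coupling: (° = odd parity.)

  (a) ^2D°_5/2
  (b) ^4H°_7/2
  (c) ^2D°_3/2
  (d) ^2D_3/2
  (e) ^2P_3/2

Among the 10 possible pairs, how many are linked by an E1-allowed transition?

4

(a)–(b): forbidden (parity, ΔS, ΔL).
(a)–(c): forbidden (parity).
(a)–(d): allowed.
(a)–(e): allowed.
(b)–(c): forbidden (parity, ΔS, ΔL, ΔJ).
(b)–(d): forbidden (ΔS, ΔL, ΔJ).
(b)–(e): forbidden (ΔS, ΔL, ΔJ).
(c)–(d): allowed.
(c)–(e): allowed.
(d)–(e): forbidden (parity).
Allowed pairs: 4 of 10.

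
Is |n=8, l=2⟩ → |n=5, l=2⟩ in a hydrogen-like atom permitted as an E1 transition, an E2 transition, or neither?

Δl = 2 − 2 = +0; l_i + l_f = 4.
E1 (Δl = ±1): not satisfied.
E2 (Δl = 0,±2, l_i+l_f ≥ 2): satisfied.

E2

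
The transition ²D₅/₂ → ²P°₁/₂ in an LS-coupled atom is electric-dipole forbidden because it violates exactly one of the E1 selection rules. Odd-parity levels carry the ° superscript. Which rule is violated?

Initial level: S=1/2, L=2, J=5/2, parity even. Final level: S=1/2, L=1, J=1/2, parity odd.
ΔJ = 0, ±1 (not J=0↔0): J: 5/2 → 1/2, ΔJ = -2 — violated.
ΔS = 0: S: 1/2 → 1/2 — satisfied.
ΔL = 0, ±1 (not L=0↔0): L: 2 → 1, ΔL = -1 — satisfied.
Parity must change: even → odd — satisfied.

the ΔJ = 0, ±1 rule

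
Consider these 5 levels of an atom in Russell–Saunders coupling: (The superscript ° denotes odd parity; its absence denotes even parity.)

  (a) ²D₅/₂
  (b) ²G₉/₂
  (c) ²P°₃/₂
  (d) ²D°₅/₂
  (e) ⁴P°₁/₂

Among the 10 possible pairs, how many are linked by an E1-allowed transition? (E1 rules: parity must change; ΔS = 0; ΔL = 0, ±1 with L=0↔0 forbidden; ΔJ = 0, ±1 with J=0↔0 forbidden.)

2

(a)–(b): forbidden (parity, ΔL, ΔJ).
(a)–(c): allowed.
(a)–(d): allowed.
(a)–(e): forbidden (ΔS, ΔJ).
(b)–(c): forbidden (ΔL, ΔJ).
(b)–(d): forbidden (ΔL, ΔJ).
(b)–(e): forbidden (ΔS, ΔL, ΔJ).
(c)–(d): forbidden (parity).
(c)–(e): forbidden (parity, ΔS).
(d)–(e): forbidden (parity, ΔS, ΔJ).
Allowed pairs: 2 of 10.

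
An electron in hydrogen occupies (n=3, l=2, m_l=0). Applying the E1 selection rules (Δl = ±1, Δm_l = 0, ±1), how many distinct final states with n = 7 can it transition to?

6

E1 requires Δl = ±1, so l_f ∈ {1, 3}; with 0 ≤ l_f ≤ n_f−1 = 6, the allowed l_f values are {1, 3}.
For l_f = 1: m_f ∈ {m_i−1, m_i, m_i+1} ∩ [−1, 1] = {-1, 0, 1} → 3 states.
For l_f = 3: m_f ∈ {m_i−1, m_i, m_i+1} ∩ [−3, 3] = {-1, 0, 1} → 3 states.
Total: 6.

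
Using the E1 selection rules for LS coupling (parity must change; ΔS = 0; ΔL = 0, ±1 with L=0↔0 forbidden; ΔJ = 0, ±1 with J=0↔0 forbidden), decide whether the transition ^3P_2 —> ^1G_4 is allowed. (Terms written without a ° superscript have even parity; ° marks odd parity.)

ΔS = 0: S: 1 → 0 — fails.
ΔL = 0, ±1 (not L=0↔0): L: 1 → 4, ΔL = +3 — fails.
ΔJ = 0, ±1 (not J=0↔0): J: 2 → 4, ΔJ = +2 — fails.
Parity must change: even → even — fails.
Rule(s) violated: parity, ΔS, ΔL, ΔJ.

forbidden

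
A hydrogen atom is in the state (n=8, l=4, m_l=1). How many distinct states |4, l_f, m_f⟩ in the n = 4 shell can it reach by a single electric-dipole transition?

3

E1 requires Δl = ±1, so l_f ∈ {3, 5}; with 0 ≤ l_f ≤ n_f−1 = 3, the allowed l_f values are {3}.
For l_f = 3: m_f ∈ {m_i−1, m_i, m_i+1} ∩ [−3, 3] = {0, 1, 2} → 3 states.
Total: 3.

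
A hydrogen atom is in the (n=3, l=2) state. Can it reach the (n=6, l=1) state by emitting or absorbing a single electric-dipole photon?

allowed

Initial l = 2, final l = 1, so Δl = -1. E1 requires Δl = ±1: ✓.
All E1 selection rules are satisfied.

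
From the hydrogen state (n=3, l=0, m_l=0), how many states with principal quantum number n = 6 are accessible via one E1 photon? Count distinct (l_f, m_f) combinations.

E1 requires Δl = ±1, so l_f ∈ {-1, 1}; with 0 ≤ l_f ≤ n_f−1 = 5, the allowed l_f values are {1}.
For l_f = 1: m_f ∈ {m_i−1, m_i, m_i+1} ∩ [−1, 1] = {-1, 0, 1} → 3 states.
Total: 3.

3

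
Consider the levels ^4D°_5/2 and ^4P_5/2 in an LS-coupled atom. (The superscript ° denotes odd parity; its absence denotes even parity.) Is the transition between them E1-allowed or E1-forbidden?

allowed

Reading off the term symbols: S 3/2→3/2, L 2→1, J 5/2→5/2, parity odd→even.
Parity must change: odd → even — ok.
ΔS = 0: S: 3/2 → 3/2 — ok.
ΔL = 0, ±1 (not L=0↔0): L: 2 → 1, ΔL = -1 — ok.
ΔJ = 0, ±1 (not J=0↔0): J: 5/2 → 5/2, ΔJ = +0 — ok.
All four E1 rules are satisfied.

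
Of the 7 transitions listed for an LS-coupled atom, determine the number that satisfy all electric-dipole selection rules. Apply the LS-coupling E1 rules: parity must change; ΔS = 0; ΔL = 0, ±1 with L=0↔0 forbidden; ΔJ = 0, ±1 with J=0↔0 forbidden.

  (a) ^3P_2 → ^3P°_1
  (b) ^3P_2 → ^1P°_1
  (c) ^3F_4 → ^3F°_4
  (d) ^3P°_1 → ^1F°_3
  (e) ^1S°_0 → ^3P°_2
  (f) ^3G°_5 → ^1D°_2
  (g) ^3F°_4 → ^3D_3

(a) allowed
(b) forbidden (ΔS fails)
(c) allowed
(d) forbidden (parity, ΔS, ΔL, ΔJ fail)
(e) forbidden (parity, ΔS, ΔJ fail)
(f) forbidden (parity, ΔS, ΔL, ΔJ fail)
(g) allowed
Total allowed: 3 of 7.

3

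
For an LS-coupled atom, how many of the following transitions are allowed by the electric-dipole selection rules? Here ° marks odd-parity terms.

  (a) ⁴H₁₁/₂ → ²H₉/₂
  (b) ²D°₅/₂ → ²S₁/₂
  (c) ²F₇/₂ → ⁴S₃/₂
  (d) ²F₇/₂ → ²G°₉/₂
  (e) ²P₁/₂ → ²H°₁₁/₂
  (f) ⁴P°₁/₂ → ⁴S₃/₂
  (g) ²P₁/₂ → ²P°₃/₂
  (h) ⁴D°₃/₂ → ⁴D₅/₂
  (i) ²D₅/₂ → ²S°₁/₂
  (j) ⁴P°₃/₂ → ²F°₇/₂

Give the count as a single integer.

4

(a) forbidden (parity, ΔS fail)
(b) forbidden (ΔL, ΔJ fail)
(c) forbidden (parity, ΔS, ΔL, ΔJ fail)
(d) allowed
(e) forbidden (ΔL, ΔJ fail)
(f) allowed
(g) allowed
(h) allowed
(i) forbidden (ΔL, ΔJ fail)
(j) forbidden (parity, ΔS, ΔL, ΔJ fail)
Total allowed: 4 of 10.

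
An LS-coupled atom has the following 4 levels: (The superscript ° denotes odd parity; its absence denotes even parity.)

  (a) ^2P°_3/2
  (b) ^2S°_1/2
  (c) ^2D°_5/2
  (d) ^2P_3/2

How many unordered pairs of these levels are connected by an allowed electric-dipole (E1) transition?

(a)–(b): forbidden (parity).
(a)–(c): forbidden (parity).
(a)–(d): allowed.
(b)–(c): forbidden (parity, ΔL, ΔJ).
(b)–(d): allowed.
(c)–(d): allowed.
Allowed pairs: 3 of 6.

3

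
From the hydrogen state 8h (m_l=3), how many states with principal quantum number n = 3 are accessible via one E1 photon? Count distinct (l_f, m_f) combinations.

0

E1 requires l_f ∈ {4, 6}, but neither lies in [0, 2], so no final state is reachable.
Total: 0.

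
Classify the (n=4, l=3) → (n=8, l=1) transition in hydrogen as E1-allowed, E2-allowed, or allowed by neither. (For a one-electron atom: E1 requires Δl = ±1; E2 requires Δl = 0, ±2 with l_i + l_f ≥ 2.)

E2

Δl = 1 − 3 = -2; l_i + l_f = 4.
E1 (Δl = ±1): not satisfied.
E2 (Δl = 0,±2, l_i+l_f ≥ 2): satisfied.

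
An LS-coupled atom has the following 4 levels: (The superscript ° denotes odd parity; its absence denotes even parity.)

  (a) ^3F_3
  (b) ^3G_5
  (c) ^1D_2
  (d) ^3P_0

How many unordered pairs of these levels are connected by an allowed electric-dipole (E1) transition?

0

(a)–(b): forbidden (parity, ΔJ).
(a)–(c): forbidden (parity, ΔS).
(a)–(d): forbidden (parity, ΔL, ΔJ).
(b)–(c): forbidden (parity, ΔS, ΔL, ΔJ).
(b)–(d): forbidden (parity, ΔL, ΔJ).
(c)–(d): forbidden (parity, ΔS, ΔJ).
Allowed pairs: 0 of 6.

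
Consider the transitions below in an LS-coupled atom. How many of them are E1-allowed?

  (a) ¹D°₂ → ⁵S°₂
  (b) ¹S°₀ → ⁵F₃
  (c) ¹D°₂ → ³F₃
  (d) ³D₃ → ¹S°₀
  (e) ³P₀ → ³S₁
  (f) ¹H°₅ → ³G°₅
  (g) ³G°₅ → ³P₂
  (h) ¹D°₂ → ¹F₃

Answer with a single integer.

1

(a) forbidden (parity, ΔS, ΔL fail)
(b) forbidden (ΔS, ΔL, ΔJ fail)
(c) forbidden (ΔS fails)
(d) forbidden (ΔS, ΔL, ΔJ fail)
(e) forbidden (parity fails)
(f) forbidden (parity, ΔS fail)
(g) forbidden (ΔL, ΔJ fail)
(h) allowed
Total allowed: 1 of 8.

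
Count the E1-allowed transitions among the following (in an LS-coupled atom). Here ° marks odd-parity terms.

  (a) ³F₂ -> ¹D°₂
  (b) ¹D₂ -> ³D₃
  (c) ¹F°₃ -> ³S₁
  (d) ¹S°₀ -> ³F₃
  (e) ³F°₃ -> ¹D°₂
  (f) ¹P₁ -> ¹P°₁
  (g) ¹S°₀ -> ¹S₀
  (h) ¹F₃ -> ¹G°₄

2

(a) forbidden (ΔS fails)
(b) forbidden (parity, ΔS fail)
(c) forbidden (ΔS, ΔL, ΔJ fail)
(d) forbidden (ΔS, ΔL, ΔJ fail)
(e) forbidden (parity, ΔS fail)
(f) allowed
(g) forbidden (ΔL, ΔJ fail)
(h) allowed
Total allowed: 2 of 8.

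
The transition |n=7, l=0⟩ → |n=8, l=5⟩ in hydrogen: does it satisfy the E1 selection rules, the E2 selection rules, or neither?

neither

Δl = 5 − 0 = +5; l_i + l_f = 5.
E1 (Δl = ±1): not satisfied.
E2 (Δl = 0,±2, l_i+l_f ≥ 2): not satisfied.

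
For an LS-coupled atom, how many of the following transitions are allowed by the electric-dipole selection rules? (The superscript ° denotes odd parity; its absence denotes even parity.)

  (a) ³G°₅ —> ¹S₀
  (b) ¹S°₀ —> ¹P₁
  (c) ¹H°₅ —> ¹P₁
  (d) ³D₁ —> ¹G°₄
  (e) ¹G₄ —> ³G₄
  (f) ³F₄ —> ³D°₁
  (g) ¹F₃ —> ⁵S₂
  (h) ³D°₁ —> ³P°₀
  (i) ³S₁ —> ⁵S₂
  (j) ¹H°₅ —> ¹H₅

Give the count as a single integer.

2

(a) forbidden (ΔS, ΔL, ΔJ fail)
(b) allowed
(c) forbidden (ΔL, ΔJ fail)
(d) forbidden (ΔS, ΔL, ΔJ fail)
(e) forbidden (parity, ΔS fail)
(f) forbidden (ΔJ fails)
(g) forbidden (parity, ΔS, ΔL fail)
(h) forbidden (parity fails)
(i) forbidden (parity, ΔS, ΔL fail)
(j) allowed
Total allowed: 2 of 10.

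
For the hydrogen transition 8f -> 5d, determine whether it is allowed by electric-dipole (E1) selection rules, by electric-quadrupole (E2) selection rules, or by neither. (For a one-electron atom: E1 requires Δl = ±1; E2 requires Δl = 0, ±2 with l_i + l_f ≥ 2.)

Δl = 2 − 3 = -1; l_i + l_f = 5.
E1 (Δl = ±1): satisfied.
E2 (Δl = 0,±2, l_i+l_f ≥ 2): not satisfied.

E1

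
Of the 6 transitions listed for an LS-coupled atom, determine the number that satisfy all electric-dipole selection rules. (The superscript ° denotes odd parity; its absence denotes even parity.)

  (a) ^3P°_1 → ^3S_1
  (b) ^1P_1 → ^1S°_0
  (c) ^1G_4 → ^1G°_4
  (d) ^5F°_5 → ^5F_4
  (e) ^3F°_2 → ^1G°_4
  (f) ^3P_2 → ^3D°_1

5

(a) allowed
(b) allowed
(c) allowed
(d) allowed
(e) forbidden (parity, ΔS, ΔJ fail)
(f) allowed
Total allowed: 5 of 6.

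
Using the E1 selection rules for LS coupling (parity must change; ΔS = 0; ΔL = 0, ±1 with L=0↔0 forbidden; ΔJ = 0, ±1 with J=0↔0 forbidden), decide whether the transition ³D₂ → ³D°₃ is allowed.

Parity must change: even → odd — ✓.
ΔS = 0: S: 1 → 1 — ✓.
ΔL = 0, ±1 (not L=0↔0): L: 2 → 2, ΔL = +0 — ✓.
ΔJ = 0, ±1 (not J=0↔0): J: 2 → 3, ΔJ = +1 — ✓.
All four E1 rules are satisfied.

allowed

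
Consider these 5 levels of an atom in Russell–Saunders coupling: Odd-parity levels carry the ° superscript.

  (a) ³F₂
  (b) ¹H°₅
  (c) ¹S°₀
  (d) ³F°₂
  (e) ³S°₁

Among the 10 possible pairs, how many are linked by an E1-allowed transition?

1

(a)–(b): forbidden (ΔS, ΔL, ΔJ).
(a)–(c): forbidden (ΔS, ΔL, ΔJ).
(a)–(d): allowed.
(a)–(e): forbidden (ΔL).
(b)–(c): forbidden (parity, ΔL, ΔJ).
(b)–(d): forbidden (parity, ΔS, ΔL, ΔJ).
(b)–(e): forbidden (parity, ΔS, ΔL, ΔJ).
(c)–(d): forbidden (parity, ΔS, ΔL, ΔJ).
(c)–(e): forbidden (parity, ΔS, ΔL).
(d)–(e): forbidden (parity, ΔL).
Allowed pairs: 1 of 10.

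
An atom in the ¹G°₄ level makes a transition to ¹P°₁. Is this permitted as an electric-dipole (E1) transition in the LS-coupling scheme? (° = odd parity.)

Reading off the term symbols: S 0→0, L 4→1, J 4→1, parity odd→odd.
Parity must change: odd → odd — violated.
ΔS = 0: S: 0 → 0 — satisfied.
ΔL = 0, ±1 (not L=0↔0): L: 4 → 1, ΔL = -3 — violated.
ΔJ = 0, ±1 (not J=0↔0): J: 4 → 1, ΔJ = -3 — violated.
Rule(s) violated: parity, ΔL, ΔJ.

forbidden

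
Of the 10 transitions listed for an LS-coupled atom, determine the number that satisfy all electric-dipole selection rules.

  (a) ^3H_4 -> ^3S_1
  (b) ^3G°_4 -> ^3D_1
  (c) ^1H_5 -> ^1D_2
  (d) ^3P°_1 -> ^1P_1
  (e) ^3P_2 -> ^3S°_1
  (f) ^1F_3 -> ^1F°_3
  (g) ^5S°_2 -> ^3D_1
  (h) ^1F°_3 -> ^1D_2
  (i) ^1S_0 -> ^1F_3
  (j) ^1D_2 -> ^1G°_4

(a) forbidden (parity, ΔL, ΔJ fail)
(b) forbidden (ΔL, ΔJ fail)
(c) forbidden (parity, ΔL, ΔJ fail)
(d) forbidden (ΔS fails)
(e) allowed
(f) allowed
(g) forbidden (ΔS, ΔL fail)
(h) allowed
(i) forbidden (parity, ΔL, ΔJ fail)
(j) forbidden (ΔL, ΔJ fail)
Total allowed: 3 of 10.

3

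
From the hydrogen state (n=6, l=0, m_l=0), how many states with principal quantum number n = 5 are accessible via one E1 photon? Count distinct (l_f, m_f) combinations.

3

E1 requires Δl = ±1, so l_f ∈ {-1, 1}; with 0 ≤ l_f ≤ n_f−1 = 4, the allowed l_f values are {1}.
For l_f = 1: m_f ∈ {m_i−1, m_i, m_i+1} ∩ [−1, 1] = {-1, 0, 1} → 3 states.
Total: 3.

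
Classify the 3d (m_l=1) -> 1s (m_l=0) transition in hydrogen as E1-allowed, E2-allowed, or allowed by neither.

Δl = 0 − 2 = -2; l_i + l_f = 2.
Δm_l = -1.
E1 (Δl = ±1, |Δm_l| ≤ 1): not satisfied.
E2 (Δl = 0,±2, l_i+l_f ≥ 2, |Δm_l| ≤ 2): satisfied.

E2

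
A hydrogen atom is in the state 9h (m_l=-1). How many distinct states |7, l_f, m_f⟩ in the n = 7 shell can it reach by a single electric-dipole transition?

6

E1 requires Δl = ±1, so l_f ∈ {4, 6}; with 0 ≤ l_f ≤ n_f−1 = 6, the allowed l_f values are {4, 6}.
For l_f = 4: m_f ∈ {m_i−1, m_i, m_i+1} ∩ [−4, 4] = {-2, -1, 0} → 3 states.
For l_f = 6: m_f ∈ {m_i−1, m_i, m_i+1} ∩ [−6, 6] = {-2, -1, 0} → 3 states.
Total: 6.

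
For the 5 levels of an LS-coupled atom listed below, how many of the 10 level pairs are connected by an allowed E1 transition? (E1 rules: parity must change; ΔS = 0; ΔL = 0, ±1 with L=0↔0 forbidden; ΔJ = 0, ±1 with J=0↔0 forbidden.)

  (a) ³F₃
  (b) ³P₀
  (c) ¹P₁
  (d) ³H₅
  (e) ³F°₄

(a)–(b): forbidden (parity, ΔL, ΔJ).
(a)–(c): forbidden (parity, ΔS, ΔL, ΔJ).
(a)–(d): forbidden (parity, ΔL, ΔJ).
(a)–(e): allowed.
(b)–(c): forbidden (parity, ΔS).
(b)–(d): forbidden (parity, ΔL, ΔJ).
(b)–(e): forbidden (ΔL, ΔJ).
(c)–(d): forbidden (parity, ΔS, ΔL, ΔJ).
(c)–(e): forbidden (ΔS, ΔL, ΔJ).
(d)–(e): forbidden (ΔL).
Allowed pairs: 1 of 10.

1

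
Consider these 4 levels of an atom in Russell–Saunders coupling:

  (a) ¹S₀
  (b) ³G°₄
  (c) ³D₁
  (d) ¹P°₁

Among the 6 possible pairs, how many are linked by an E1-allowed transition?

(a)–(b): forbidden (ΔS, ΔL, ΔJ).
(a)–(c): forbidden (parity, ΔS, ΔL).
(a)–(d): allowed.
(b)–(c): forbidden (ΔL, ΔJ).
(b)–(d): forbidden (parity, ΔS, ΔL, ΔJ).
(c)–(d): forbidden (ΔS).
Allowed pairs: 1 of 6.

1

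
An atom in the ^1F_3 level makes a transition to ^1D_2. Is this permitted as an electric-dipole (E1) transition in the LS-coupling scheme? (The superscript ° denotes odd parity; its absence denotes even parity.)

forbidden

Parity must change: even → even — violated.
ΔS = 0: S: 0 → 0 — satisfied.
ΔL = 0, ±1 (not L=0↔0): L: 3 → 2, ΔL = -1 — satisfied.
ΔJ = 0, ±1 (not J=0↔0): J: 3 → 2, ΔJ = -1 — satisfied.
Rule(s) violated: parity.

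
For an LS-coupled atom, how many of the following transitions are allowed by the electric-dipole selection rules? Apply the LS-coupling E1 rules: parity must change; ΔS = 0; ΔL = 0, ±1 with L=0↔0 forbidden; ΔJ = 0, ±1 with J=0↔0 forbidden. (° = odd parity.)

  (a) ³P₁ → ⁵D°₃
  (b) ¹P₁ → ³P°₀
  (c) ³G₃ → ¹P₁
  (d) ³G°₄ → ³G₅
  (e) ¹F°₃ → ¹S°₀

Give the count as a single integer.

(a) forbidden (ΔS, ΔJ fail)
(b) forbidden (ΔS fails)
(c) forbidden (parity, ΔS, ΔL, ΔJ fail)
(d) allowed
(e) forbidden (parity, ΔL, ΔJ fail)
Total allowed: 1 of 5.

1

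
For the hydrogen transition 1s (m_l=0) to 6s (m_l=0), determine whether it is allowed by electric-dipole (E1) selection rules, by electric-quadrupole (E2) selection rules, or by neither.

Δl = 0 − 0 = +0; l_i + l_f = 0.
Δm_l = +0.
E1 (Δl = ±1, |Δm_l| ≤ 1): not satisfied.
E2 (Δl = 0,±2, l_i+l_f ≥ 2, |Δm_l| ≤ 2): not satisfied.

neither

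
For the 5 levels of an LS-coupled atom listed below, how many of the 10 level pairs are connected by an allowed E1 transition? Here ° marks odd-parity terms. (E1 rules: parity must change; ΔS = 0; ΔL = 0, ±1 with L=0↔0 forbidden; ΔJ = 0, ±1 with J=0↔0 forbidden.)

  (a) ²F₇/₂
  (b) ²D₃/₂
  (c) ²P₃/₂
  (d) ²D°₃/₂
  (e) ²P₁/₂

(a)–(b): forbidden (parity, ΔJ).
(a)–(c): forbidden (parity, ΔL, ΔJ).
(a)–(d): forbidden (ΔJ).
(a)–(e): forbidden (parity, ΔL, ΔJ).
(b)–(c): forbidden (parity).
(b)–(d): allowed.
(b)–(e): forbidden (parity).
(c)–(d): allowed.
(c)–(e): forbidden (parity).
(d)–(e): allowed.
Allowed pairs: 3 of 10.

3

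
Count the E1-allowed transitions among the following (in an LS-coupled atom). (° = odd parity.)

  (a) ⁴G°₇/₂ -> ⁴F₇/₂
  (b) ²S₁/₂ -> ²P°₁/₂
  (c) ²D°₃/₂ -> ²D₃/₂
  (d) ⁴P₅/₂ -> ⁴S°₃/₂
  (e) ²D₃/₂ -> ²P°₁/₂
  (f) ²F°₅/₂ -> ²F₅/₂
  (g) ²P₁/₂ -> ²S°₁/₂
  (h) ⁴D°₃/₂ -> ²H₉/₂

(a) allowed
(b) allowed
(c) allowed
(d) allowed
(e) allowed
(f) allowed
(g) allowed
(h) forbidden (ΔS, ΔL, ΔJ fail)
Total allowed: 7 of 8.

7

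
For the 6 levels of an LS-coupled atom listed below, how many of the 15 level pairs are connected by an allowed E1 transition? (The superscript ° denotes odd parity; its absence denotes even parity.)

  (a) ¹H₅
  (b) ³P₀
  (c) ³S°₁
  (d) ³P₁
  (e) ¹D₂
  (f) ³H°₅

2

(a)–(b): forbidden (parity, ΔS, ΔL, ΔJ).
(a)–(c): forbidden (ΔS, ΔL, ΔJ).
(a)–(d): forbidden (parity, ΔS, ΔL, ΔJ).
(a)–(e): forbidden (parity, ΔL, ΔJ).
(a)–(f): forbidden (ΔS).
(b)–(c): allowed.
(b)–(d): forbidden (parity).
(b)–(e): forbidden (parity, ΔS, ΔJ).
(b)–(f): forbidden (ΔL, ΔJ).
(c)–(d): allowed.
(c)–(e): forbidden (ΔS, ΔL).
(c)–(f): forbidden (parity, ΔL, ΔJ).
(d)–(e): forbidden (parity, ΔS).
(d)–(f): forbidden (ΔL, ΔJ).
(e)–(f): forbidden (ΔS, ΔL, ΔJ).
Allowed pairs: 2 of 15.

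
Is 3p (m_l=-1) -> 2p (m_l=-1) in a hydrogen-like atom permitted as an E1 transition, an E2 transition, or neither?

E2

Δl = 1 − 1 = +0; l_i + l_f = 2.
Δm_l = +0.
E1 (Δl = ±1, |Δm_l| ≤ 1): not satisfied.
E2 (Δl = 0,±2, l_i+l_f ≥ 2, |Δm_l| ≤ 2): satisfied.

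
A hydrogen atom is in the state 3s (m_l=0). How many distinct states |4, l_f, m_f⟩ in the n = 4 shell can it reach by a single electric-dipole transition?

3

E1 requires Δl = ±1, so l_f ∈ {-1, 1}; with 0 ≤ l_f ≤ n_f−1 = 3, the allowed l_f values are {1}.
For l_f = 1: m_f ∈ {m_i−1, m_i, m_i+1} ∩ [−1, 1] = {-1, 0, 1} → 3 states.
Total: 3.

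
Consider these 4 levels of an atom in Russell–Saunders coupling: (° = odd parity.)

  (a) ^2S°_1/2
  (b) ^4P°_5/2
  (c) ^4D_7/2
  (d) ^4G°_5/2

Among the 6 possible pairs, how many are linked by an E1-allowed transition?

1

(a)–(b): forbidden (parity, ΔS, ΔJ).
(a)–(c): forbidden (ΔS, ΔL, ΔJ).
(a)–(d): forbidden (parity, ΔS, ΔL, ΔJ).
(b)–(c): allowed.
(b)–(d): forbidden (parity, ΔL).
(c)–(d): forbidden (ΔL).
Allowed pairs: 1 of 6.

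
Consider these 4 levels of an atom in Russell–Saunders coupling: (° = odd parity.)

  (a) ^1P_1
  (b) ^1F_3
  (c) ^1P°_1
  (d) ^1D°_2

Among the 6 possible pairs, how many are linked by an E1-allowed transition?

3

(a)–(b): forbidden (parity, ΔL, ΔJ).
(a)–(c): allowed.
(a)–(d): allowed.
(b)–(c): forbidden (ΔL, ΔJ).
(b)–(d): allowed.
(c)–(d): forbidden (parity).
Allowed pairs: 3 of 6.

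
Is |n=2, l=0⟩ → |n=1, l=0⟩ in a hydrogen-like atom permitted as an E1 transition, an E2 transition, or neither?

Δl = 0 − 0 = +0; l_i + l_f = 0.
E1 (Δl = ±1): not satisfied.
E2 (Δl = 0,±2, l_i+l_f ≥ 2): not satisfied.

neither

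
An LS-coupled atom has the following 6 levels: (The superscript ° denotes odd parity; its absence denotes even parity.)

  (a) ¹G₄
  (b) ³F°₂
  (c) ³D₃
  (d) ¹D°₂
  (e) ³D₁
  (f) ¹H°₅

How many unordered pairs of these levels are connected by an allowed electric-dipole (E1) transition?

3

(a)–(b): forbidden (ΔS, ΔJ).
(a)–(c): forbidden (parity, ΔS, ΔL).
(a)–(d): forbidden (ΔL, ΔJ).
(a)–(e): forbidden (parity, ΔS, ΔL, ΔJ).
(a)–(f): allowed.
(b)–(c): allowed.
(b)–(d): forbidden (parity, ΔS).
(b)–(e): allowed.
(b)–(f): forbidden (parity, ΔS, ΔL, ΔJ).
(c)–(d): forbidden (ΔS).
(c)–(e): forbidden (parity, ΔJ).
(c)–(f): forbidden (ΔS, ΔL, ΔJ).
(d)–(e): forbidden (ΔS).
(d)–(f): forbidden (parity, ΔL, ΔJ).
(e)–(f): forbidden (ΔS, ΔL, ΔJ).
Allowed pairs: 3 of 15.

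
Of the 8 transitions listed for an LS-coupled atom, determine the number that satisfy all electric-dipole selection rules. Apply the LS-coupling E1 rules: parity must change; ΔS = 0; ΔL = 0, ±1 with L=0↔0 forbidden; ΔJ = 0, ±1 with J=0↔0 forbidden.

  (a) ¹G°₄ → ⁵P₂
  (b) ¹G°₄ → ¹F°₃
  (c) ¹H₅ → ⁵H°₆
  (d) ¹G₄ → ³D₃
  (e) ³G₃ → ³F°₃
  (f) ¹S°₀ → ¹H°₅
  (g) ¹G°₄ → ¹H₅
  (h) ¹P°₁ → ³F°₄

2

(a) forbidden (ΔS, ΔL, ΔJ fail)
(b) forbidden (parity fails)
(c) forbidden (ΔS fails)
(d) forbidden (parity, ΔS, ΔL fail)
(e) allowed
(f) forbidden (parity, ΔL, ΔJ fail)
(g) allowed
(h) forbidden (parity, ΔS, ΔL, ΔJ fail)
Total allowed: 2 of 8.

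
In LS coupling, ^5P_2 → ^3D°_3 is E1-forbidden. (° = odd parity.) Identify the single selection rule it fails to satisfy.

Initial level: S=2, L=1, J=2, parity even. Final level: S=1, L=2, J=3, parity odd.
ΔJ = 0, ±1 (not J=0↔0): J: 2 → 3, ΔJ = +1 — ok.
ΔS = 0: S: 2 → 1 — fails.
ΔL = 0, ±1 (not L=0↔0): L: 1 → 2, ΔL = +1 — ok.
Parity must change: even → odd — ok.

the ΔS = 0 rule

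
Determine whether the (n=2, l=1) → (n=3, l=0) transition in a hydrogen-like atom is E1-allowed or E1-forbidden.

allowed

Initial l = 1, final l = 0, so Δl = -1. E1 requires Δl = ±1: passes.
All E1 selection rules are satisfied.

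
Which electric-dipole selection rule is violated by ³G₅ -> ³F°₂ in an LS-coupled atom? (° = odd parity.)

Parity must change: even → odd — satisfied.
ΔS = 0: S: 1 → 1 — satisfied.
ΔL = 0, ±1 (not L=0↔0): L: 4 → 3, ΔL = -1 — satisfied.
ΔJ = 0, ±1 (not J=0↔0): J: 5 → 2, ΔJ = -3 — violated.

the ΔJ = 0, ±1 rule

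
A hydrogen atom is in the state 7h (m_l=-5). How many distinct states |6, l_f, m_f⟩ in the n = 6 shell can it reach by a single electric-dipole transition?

1

E1 requires Δl = ±1, so l_f ∈ {4, 6}; with 0 ≤ l_f ≤ n_f−1 = 5, the allowed l_f values are {4}.
For l_f = 4: m_f ∈ {m_i−1, m_i, m_i+1} ∩ [−4, 4] = {-4} → 1 state.
Total: 1.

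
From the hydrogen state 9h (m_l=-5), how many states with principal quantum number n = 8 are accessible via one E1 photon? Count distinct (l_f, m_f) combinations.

4

E1 requires Δl = ±1, so l_f ∈ {4, 6}; with 0 ≤ l_f ≤ n_f−1 = 7, the allowed l_f values are {4, 6}.
For l_f = 4: m_f ∈ {m_i−1, m_i, m_i+1} ∩ [−4, 4] = {-4} → 1 state.
For l_f = 6: m_f ∈ {m_i−1, m_i, m_i+1} ∩ [−6, 6] = {-6, -5, -4} → 3 states.
Total: 4.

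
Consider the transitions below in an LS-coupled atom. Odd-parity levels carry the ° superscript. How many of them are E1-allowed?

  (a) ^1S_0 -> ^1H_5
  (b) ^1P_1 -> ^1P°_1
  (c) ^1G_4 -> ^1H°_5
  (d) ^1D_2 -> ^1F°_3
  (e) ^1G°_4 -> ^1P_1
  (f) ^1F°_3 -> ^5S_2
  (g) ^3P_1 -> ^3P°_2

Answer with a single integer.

4

(a) forbidden (parity, ΔL, ΔJ fail)
(b) allowed
(c) allowed
(d) allowed
(e) forbidden (ΔL, ΔJ fail)
(f) forbidden (ΔS, ΔL fail)
(g) allowed
Total allowed: 4 of 7.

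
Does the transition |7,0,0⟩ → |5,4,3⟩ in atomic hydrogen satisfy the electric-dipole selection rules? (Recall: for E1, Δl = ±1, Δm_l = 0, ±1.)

l: 0 → 4 (Δl = +4). Δl = ±1 fails.
m_l: 0 → 3 (Δm_l = +3). |Δm_l| ≤ 1 fails.
The transition is electric-dipole forbidden.

forbidden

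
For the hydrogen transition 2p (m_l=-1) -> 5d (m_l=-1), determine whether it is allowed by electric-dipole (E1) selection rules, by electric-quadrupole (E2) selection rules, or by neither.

E1

Δl = 2 − 1 = +1; l_i + l_f = 3.
Δm_l = +0.
E1 (Δl = ±1, |Δm_l| ≤ 1): satisfied.
E2 (Δl = 0,±2, l_i+l_f ≥ 2, |Δm_l| ≤ 2): not satisfied.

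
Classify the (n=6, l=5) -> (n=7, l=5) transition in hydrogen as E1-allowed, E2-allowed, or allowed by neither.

Δl = 5 − 5 = +0; l_i + l_f = 10.
E1 (Δl = ±1): not satisfied.
E2 (Δl = 0,±2, l_i+l_f ≥ 2): satisfied.

E2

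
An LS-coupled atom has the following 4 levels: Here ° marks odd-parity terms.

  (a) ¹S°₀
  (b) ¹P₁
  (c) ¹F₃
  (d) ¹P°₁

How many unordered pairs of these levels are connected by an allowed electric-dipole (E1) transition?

(a)–(b): allowed.
(a)–(c): forbidden (ΔL, ΔJ).
(a)–(d): forbidden (parity).
(b)–(c): forbidden (parity, ΔL, ΔJ).
(b)–(d): allowed.
(c)–(d): forbidden (ΔL, ΔJ).
Allowed pairs: 2 of 6.

2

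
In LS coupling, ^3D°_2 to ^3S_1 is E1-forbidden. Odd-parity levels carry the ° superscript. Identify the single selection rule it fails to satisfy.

the ΔL = 0, ±1 rule

Parity must change: odd → even — passes.
ΔS = 0: S: 1 → 1 — passes.
ΔL = 0, ±1 (not L=0↔0): L: 2 → 0, ΔL = -2 — fails.
ΔJ = 0, ±1 (not J=0↔0): J: 2 → 1, ΔJ = -1 — passes.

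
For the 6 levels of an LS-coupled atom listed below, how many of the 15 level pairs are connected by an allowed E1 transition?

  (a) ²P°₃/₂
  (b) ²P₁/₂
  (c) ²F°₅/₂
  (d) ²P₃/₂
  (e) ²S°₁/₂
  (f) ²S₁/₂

(a)–(b): allowed.
(a)–(c): forbidden (parity, ΔL).
(a)–(d): allowed.
(a)–(e): forbidden (parity).
(a)–(f): allowed.
(b)–(c): forbidden (ΔL, ΔJ).
(b)–(d): forbidden (parity).
(b)–(e): allowed.
(b)–(f): forbidden (parity).
(c)–(d): forbidden (ΔL).
(c)–(e): forbidden (parity, ΔL, ΔJ).
(c)–(f): forbidden (ΔL, ΔJ).
(d)–(e): allowed.
(d)–(f): forbidden (parity).
(e)–(f): forbidden (ΔL).
Allowed pairs: 5 of 15.

5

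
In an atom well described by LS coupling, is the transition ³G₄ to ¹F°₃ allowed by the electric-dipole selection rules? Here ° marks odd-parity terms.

forbidden

Initial level: S=1, L=4, J=4, parity even. Final level: S=0, L=3, J=3, parity odd.
Parity must change: even → odd — satisfied.
ΔS = 0: S: 1 → 0 — violated.
ΔL = 0, ±1 (not L=0↔0): L: 4 → 3, ΔL = -1 — satisfied.
ΔJ = 0, ±1 (not J=0↔0): J: 4 → 3, ΔJ = -1 — satisfied.
Rule(s) violated: ΔS.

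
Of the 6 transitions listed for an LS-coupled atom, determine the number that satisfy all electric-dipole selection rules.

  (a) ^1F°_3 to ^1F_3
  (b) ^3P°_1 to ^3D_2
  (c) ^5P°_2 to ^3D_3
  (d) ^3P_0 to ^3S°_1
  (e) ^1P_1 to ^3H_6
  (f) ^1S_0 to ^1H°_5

3

(a) allowed
(b) allowed
(c) forbidden (ΔS fails)
(d) allowed
(e) forbidden (parity, ΔS, ΔL, ΔJ fail)
(f) forbidden (ΔL, ΔJ fail)
Total allowed: 3 of 6.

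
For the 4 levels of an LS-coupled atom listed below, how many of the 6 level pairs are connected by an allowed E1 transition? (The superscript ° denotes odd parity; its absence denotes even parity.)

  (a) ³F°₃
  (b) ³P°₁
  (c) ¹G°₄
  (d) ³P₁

(a)–(b): forbidden (parity, ΔL, ΔJ).
(a)–(c): forbidden (parity, ΔS).
(a)–(d): forbidden (ΔL, ΔJ).
(b)–(c): forbidden (parity, ΔS, ΔL, ΔJ).
(b)–(d): allowed.
(c)–(d): forbidden (ΔS, ΔL, ΔJ).
Allowed pairs: 1 of 6.

1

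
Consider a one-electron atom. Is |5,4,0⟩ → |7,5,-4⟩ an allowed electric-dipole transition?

forbidden

Δl = 5 − 4 = +1; the E1 rule Δl = ±1 is passes.
Δm_l = -4 − (0) = -4. E1 requires Δm_l = 0, ±1: fails.
The transition is electric-dipole forbidden.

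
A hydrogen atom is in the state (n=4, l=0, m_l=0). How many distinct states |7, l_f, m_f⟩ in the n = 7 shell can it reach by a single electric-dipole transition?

E1 requires Δl = ±1, so l_f ∈ {-1, 1}; with 0 ≤ l_f ≤ n_f−1 = 6, the allowed l_f values are {1}.
For l_f = 1: m_f ∈ {m_i−1, m_i, m_i+1} ∩ [−1, 1] = {-1, 0, 1} → 3 states.
Total: 3.

3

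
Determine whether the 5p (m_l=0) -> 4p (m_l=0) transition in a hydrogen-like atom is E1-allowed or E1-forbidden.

forbidden

Δl = 1 − 1 = +0; the E1 rule Δl = ±1 is ✗.
Δm_l = 0 − (0) = +0. E1 requires Δm_l = 0, ±1: ✓.
The transition is electric-dipole forbidden.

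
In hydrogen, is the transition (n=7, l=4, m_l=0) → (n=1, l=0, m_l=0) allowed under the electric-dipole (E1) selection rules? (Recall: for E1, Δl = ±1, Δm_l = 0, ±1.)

forbidden

Initial l = 4, final l = 0, so Δl = -4. E1 requires Δl = ±1: violated.
m_l: 0 → 0 (Δm_l = +0). |Δm_l| ≤ 1 satisfied.
The transition is electric-dipole forbidden.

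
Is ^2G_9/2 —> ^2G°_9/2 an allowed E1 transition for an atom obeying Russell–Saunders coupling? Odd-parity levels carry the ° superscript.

allowed

Reading off the term symbols: S 1/2→1/2, L 4→4, J 9/2→9/2, parity even→odd.
Parity must change: even → odd — ok.
ΔS = 0: S: 1/2 → 1/2 — ok.
ΔL = 0, ±1 (not L=0↔0): L: 4 → 4, ΔL = +0 — ok.
ΔJ = 0, ±1 (not J=0↔0): J: 9/2 → 9/2, ΔJ = +0 — ok.
All four E1 rules are satisfied.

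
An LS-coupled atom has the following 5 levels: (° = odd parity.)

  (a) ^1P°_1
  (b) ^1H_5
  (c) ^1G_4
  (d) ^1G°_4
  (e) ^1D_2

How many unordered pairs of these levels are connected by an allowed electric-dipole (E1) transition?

3

(a)–(b): forbidden (ΔL, ΔJ).
(a)–(c): forbidden (ΔL, ΔJ).
(a)–(d): forbidden (parity, ΔL, ΔJ).
(a)–(e): allowed.
(b)–(c): forbidden (parity).
(b)–(d): allowed.
(b)–(e): forbidden (parity, ΔL, ΔJ).
(c)–(d): allowed.
(c)–(e): forbidden (parity, ΔL, ΔJ).
(d)–(e): forbidden (ΔL, ΔJ).
Allowed pairs: 3 of 10.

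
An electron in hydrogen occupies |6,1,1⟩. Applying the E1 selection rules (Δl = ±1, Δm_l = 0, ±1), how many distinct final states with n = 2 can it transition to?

1

E1 requires Δl = ±1, so l_f ∈ {0, 2}; with 0 ≤ l_f ≤ n_f−1 = 1, the allowed l_f values are {0}.
For l_f = 0: m_f ∈ {m_i−1, m_i, m_i+1} ∩ [−0, 0] = {0} → 1 state.
Total: 1.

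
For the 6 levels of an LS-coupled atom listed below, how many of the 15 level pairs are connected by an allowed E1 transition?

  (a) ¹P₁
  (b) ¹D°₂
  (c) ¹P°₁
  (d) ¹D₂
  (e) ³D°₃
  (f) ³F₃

5

(a)–(b): allowed.
(a)–(c): allowed.
(a)–(d): forbidden (parity).
(a)–(e): forbidden (ΔS, ΔJ).
(a)–(f): forbidden (parity, ΔS, ΔL, ΔJ).
(b)–(c): forbidden (parity).
(b)–(d): allowed.
(b)–(e): forbidden (parity, ΔS).
(b)–(f): forbidden (ΔS).
(c)–(d): allowed.
(c)–(e): forbidden (parity, ΔS, ΔJ).
(c)–(f): forbidden (ΔS, ΔL, ΔJ).
(d)–(e): forbidden (ΔS).
(d)–(f): forbidden (parity, ΔS).
(e)–(f): allowed.
Allowed pairs: 5 of 15.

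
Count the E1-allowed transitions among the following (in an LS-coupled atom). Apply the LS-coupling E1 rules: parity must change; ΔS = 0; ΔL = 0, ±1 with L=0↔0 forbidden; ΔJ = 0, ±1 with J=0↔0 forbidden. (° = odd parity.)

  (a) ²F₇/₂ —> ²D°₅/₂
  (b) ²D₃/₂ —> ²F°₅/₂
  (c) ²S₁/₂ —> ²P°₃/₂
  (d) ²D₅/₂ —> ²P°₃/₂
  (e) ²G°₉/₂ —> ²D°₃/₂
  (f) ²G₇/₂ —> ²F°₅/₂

(a) allowed
(b) allowed
(c) allowed
(d) allowed
(e) forbidden (parity, ΔL, ΔJ fail)
(f) allowed
Total allowed: 5 of 6.

5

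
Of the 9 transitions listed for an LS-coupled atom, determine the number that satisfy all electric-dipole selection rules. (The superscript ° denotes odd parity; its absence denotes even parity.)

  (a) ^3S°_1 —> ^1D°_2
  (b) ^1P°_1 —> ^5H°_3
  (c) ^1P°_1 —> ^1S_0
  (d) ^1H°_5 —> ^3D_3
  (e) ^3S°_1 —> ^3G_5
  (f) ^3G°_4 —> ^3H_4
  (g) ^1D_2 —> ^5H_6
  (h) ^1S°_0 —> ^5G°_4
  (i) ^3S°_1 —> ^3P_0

(a) forbidden (parity, ΔS, ΔL fail)
(b) forbidden (parity, ΔS, ΔL, ΔJ fail)
(c) allowed
(d) forbidden (ΔS, ΔL, ΔJ fail)
(e) forbidden (ΔL, ΔJ fail)
(f) allowed
(g) forbidden (parity, ΔS, ΔL, ΔJ fail)
(h) forbidden (parity, ΔS, ΔL, ΔJ fail)
(i) allowed
Total allowed: 3 of 9.

3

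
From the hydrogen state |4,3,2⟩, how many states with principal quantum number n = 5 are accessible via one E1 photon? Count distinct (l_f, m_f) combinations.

E1 requires Δl = ±1, so l_f ∈ {2, 4}; with 0 ≤ l_f ≤ n_f−1 = 4, the allowed l_f values are {2, 4}.
For l_f = 2: m_f ∈ {m_i−1, m_i, m_i+1} ∩ [−2, 2] = {1, 2} → 2 states.
For l_f = 4: m_f ∈ {m_i−1, m_i, m_i+1} ∩ [−4, 4] = {1, 2, 3} → 3 states.
Total: 5.

5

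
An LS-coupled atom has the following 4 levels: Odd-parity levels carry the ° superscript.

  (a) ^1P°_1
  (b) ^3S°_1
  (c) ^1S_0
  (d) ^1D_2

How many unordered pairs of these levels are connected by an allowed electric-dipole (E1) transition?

2

(a)–(b): forbidden (parity, ΔS).
(a)–(c): allowed.
(a)–(d): allowed.
(b)–(c): forbidden (ΔS, ΔL).
(b)–(d): forbidden (ΔS, ΔL).
(c)–(d): forbidden (parity, ΔL, ΔJ).
Allowed pairs: 2 of 6.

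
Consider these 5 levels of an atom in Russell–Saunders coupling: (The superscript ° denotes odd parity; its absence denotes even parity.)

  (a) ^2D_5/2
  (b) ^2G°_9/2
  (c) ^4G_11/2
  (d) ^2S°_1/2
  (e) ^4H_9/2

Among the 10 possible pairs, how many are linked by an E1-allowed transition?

(a)–(b): forbidden (ΔL, ΔJ).
(a)–(c): forbidden (parity, ΔS, ΔL, ΔJ).
(a)–(d): forbidden (ΔL, ΔJ).
(a)–(e): forbidden (parity, ΔS, ΔL, ΔJ).
(b)–(c): forbidden (ΔS).
(b)–(d): forbidden (parity, ΔL, ΔJ).
(b)–(e): forbidden (ΔS).
(c)–(d): forbidden (ΔS, ΔL, ΔJ).
(c)–(e): forbidden (parity).
(d)–(e): forbidden (ΔS, ΔL, ΔJ).
Allowed pairs: 0 of 10.

0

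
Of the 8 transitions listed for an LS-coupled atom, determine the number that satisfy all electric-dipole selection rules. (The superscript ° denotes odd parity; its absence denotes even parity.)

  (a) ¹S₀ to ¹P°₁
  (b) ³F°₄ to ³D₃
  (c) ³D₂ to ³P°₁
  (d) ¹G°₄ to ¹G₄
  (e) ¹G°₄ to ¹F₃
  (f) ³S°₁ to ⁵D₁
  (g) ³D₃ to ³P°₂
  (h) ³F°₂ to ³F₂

(a) allowed
(b) allowed
(c) allowed
(d) allowed
(e) allowed
(f) forbidden (ΔS, ΔL fail)
(g) allowed
(h) allowed
Total allowed: 7 of 8.

7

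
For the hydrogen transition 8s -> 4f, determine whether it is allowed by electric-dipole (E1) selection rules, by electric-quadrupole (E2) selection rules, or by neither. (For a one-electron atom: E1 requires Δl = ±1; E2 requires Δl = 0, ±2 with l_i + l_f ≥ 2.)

neither

Δl = 3 − 0 = +3; l_i + l_f = 3.
E1 (Δl = ±1): not satisfied.
E2 (Δl = 0,±2, l_i+l_f ≥ 2): not satisfied.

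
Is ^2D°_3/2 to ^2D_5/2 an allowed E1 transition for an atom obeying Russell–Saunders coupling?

allowed

Reading off the term symbols: S 1/2→1/2, L 2→2, J 3/2→5/2, parity odd→even.
ΔL = 0, ±1 (not L=0↔0): L: 2 → 2, ΔL = +0 — passes.
ΔJ = 0, ±1 (not J=0↔0): J: 3/2 → 5/2, ΔJ = +1 — passes.
ΔS = 0: S: 1/2 → 1/2 — passes.
Parity must change: odd → even — passes.
All four E1 rules are satisfied.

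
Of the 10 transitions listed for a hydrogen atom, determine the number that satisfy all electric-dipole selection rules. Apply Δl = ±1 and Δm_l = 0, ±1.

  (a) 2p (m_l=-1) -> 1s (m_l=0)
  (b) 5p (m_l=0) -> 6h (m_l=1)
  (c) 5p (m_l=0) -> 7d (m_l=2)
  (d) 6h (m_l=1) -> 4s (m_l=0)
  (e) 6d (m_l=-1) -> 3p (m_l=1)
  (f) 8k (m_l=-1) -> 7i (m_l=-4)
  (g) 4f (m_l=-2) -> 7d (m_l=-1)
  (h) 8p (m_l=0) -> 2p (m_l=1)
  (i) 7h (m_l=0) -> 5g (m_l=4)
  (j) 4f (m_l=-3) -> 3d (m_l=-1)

2

(a) allowed
(b) forbidden — Δl = +4 (E1 requires Δl = ±1)
(c) forbidden — Δm_l = +2 (E1 requires Δm_l = 0, ±1)
(d) forbidden — Δl = -5 (E1 requires Δl = ±1)
(e) forbidden — Δm_l = +2 (E1 requires Δm_l = 0, ±1)
(f) forbidden — Δm_l = -3 (E1 requires Δm_l = 0, ±1)
(g) allowed
(h) forbidden — Δl = +0 (E1 requires Δl = ±1)
(i) forbidden — Δm_l = +4 (E1 requires Δm_l = 0, ±1)
(j) forbidden — Δm_l = +2 (E1 requires Δm_l = 0, ±1)
Total allowed: 2 of 10.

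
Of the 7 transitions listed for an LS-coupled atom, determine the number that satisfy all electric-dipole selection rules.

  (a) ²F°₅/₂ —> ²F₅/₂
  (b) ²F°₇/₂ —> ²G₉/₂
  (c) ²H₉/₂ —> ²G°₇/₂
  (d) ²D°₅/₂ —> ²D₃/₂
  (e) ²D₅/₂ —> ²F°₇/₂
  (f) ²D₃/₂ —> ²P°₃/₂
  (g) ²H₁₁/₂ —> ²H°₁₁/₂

7

(a) allowed
(b) allowed
(c) allowed
(d) allowed
(e) allowed
(f) allowed
(g) allowed
Total allowed: 7 of 7.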